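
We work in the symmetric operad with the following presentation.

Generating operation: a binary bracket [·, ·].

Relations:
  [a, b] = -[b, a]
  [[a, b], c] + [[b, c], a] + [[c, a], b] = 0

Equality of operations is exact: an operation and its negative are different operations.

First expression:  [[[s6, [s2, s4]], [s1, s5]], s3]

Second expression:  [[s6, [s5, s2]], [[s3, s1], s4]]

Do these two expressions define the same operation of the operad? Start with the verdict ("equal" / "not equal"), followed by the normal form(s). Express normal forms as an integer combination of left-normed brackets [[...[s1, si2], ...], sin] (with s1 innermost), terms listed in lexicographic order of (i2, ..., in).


not equal; the first gives [[[[[s1, s5], s2], s4], s6], s3] - [[[[[s1, s5], s4], s2], s6], s3] - [[[[[s1, s5], s6], s2], s4], s3] + [[[[[s1, s5], s6], s4], s2], s3] and the second [[[[[s1, s3], s4], s2], s5], s6] - [[[[[s1, s3], s4], s5], s2], s6] - [[[[[s1, s3], s4], s6], s2], s5] + [[[[[s1, s3], s4], s6], s5], s2]

The first expression, normalized: [[[[[s1, s5], s2], s4], s6], s3] - [[[[[s1, s5], s4], s2], s6], s3] - [[[[[s1, s5], s6], s2], s4], s3] + [[[[[s1, s5], s6], s4], s2], s3]
The second expression, normalized: [[[[[s1, s3], s4], s2], s5], s6] - [[[[[s1, s3], s4], s5], s2], s6] - [[[[[s1, s3], s4], s6], s2], s5] + [[[[[s1, s3], s4], s6], s5], s2]
Different reductions; not equal.


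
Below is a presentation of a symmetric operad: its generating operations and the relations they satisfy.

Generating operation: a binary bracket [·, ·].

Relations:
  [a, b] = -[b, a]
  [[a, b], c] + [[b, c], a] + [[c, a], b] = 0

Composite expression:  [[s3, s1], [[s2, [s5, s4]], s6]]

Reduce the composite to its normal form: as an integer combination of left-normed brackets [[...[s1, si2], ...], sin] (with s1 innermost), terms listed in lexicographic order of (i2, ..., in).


A multilinear Lie element is pinned by s1-initial words (s1 innermost).
Composite bracket: [[s3, s1], [[s2, [s5, s4]], s6]]
The bracket unfolds into 32 signed words via [a, b] = ab - ba (2^5 = 32).
Collect the words opening with s1:
  the word s1s3s2s4s5s6 carries sign +1 and contributes +[[[[[s1, s3], s2], s4], s5], s6]
  the word s1s3s2s5s4s6 carries sign -1 and contributes -[[[[[s1, s3], s2], s5], s4], s6]
  the word s1s3s4s5s2s6 carries sign -1 and contributes -[[[[[s1, s3], s4], s5], s2], s6]
  the word s1s3s5s4s2s6 carries sign +1 and contributes +[[[[[s1, s3], s5], s4], s2], s6]
  the word s1s3s6s2s4s5 carries sign -1 and contributes -[[[[[s1, s3], s6], s2], s4], s5]
  the word s1s3s6s2s5s4 carries sign +1 and contributes +[[[[[s1, s3], s6], s2], s5], s4]
  the word s1s3s6s4s5s2 carries sign +1 and contributes +[[[[[s1, s3], s6], s4], s5], s2]
  the word s1s3s6s5s4s2 carries sign -1 and contributes -[[[[[s1, s3], s6], s5], s4], s2]

[[[[[s1, s3], s2], s4], s5], s6] - [[[[[s1, s3], s2], s5], s4], s6] - [[[[[s1, s3], s4], s5], s2], s6] + [[[[[s1, s3], s5], s4], s2], s6] - [[[[[s1, s3], s6], s2], s4], s5] + [[[[[s1, s3], s6], s2], s5], s4] + [[[[[s1, s3], s6], s4], s5], s2] - [[[[[s1, s3], s6], s5], s4], s2]


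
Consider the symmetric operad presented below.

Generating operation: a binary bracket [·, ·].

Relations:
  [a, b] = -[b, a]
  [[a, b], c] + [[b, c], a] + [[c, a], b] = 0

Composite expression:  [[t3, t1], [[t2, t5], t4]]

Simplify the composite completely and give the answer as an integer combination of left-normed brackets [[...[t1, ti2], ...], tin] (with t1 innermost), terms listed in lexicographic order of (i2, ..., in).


-[[[[t1, t3], t2], t5], t4] + [[[[t1, t3], t4], t2], t5] - [[[[t1, t3], t4], t5], t2] + [[[[t1, t3], t5], t2], t4]

Left-normed coefficients sit on the t1-initial expansion words.
Composite bracket: [[t3, t1], [[t2, t5], t4]]
Each bracket splits as ab - ba, giving 16 signed words (2^4 = 16).
Only words starting with t1 matter:
  t1t3t2t5t4 appears with sign -1, giving the term -[[[[t1, t3], t2], t5], t4]
  t1t3t4t2t5 appears with sign +1, giving the term +[[[[t1, t3], t4], t2], t5]
  t1t3t4t5t2 appears with sign -1, giving the term -[[[[t1, t3], t4], t5], t2]
  t1t3t5t2t4 appears with sign +1, giving the term +[[[[t1, t3], t5], t2], t4]


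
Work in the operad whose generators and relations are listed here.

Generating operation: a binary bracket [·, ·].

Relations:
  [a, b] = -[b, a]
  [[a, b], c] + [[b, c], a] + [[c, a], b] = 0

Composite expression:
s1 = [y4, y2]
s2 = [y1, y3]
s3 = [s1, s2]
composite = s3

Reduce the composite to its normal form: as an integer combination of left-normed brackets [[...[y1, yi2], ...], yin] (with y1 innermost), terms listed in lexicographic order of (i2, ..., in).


[[[y1, y3], y2], y4] - [[[y1, y3], y4], y2]

Skip Jacobi rewriting: expand, keep y1-initial words, read off terms.
Composite bracket: [[y4, y2], [y1, y3]]
Each bracket splits as ab - ba, giving 8 signed words (2^3 = 8).
Words beginning with y1 determine it all:
  y1y3y2y4 (sign +1) contributes +[[[y1, y3], y2], y4]
  y1y3y4y2 (sign -1) contributes -[[[y1, y3], y4], y2]


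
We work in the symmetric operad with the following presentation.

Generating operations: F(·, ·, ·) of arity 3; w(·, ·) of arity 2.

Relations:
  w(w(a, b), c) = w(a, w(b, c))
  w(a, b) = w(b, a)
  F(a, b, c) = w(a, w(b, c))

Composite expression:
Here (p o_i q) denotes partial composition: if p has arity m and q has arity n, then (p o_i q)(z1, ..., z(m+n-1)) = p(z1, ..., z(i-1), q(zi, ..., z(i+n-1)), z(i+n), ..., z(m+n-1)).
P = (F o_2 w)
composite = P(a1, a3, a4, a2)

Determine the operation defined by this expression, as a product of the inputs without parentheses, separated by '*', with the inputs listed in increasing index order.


a1 * a2 * a3 * a4


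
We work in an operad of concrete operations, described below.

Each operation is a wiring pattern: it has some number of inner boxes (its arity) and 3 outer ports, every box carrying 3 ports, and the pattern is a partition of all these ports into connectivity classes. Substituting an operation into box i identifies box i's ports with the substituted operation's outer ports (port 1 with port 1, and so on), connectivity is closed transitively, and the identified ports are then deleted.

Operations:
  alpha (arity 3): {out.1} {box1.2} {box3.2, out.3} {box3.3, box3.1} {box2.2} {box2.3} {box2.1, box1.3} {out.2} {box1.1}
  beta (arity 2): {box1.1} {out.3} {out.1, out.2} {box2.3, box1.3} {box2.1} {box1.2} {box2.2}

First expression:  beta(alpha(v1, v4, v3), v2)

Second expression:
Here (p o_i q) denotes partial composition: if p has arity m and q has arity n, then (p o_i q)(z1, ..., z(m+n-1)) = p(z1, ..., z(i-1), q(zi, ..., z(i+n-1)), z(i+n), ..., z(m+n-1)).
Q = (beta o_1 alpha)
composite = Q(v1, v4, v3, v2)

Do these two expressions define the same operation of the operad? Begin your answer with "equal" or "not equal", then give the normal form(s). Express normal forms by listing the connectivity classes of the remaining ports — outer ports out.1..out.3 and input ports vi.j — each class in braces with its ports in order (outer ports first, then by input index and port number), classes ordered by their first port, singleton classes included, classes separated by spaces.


equal; the common form is {out.1, out.2} {out.3} {v1.1} {v1.2} {v1.3, v4.1} {v2.1} {v2.2} {v2.3, v3.2} {v3.1, v3.3} {v4.2} {v4.3}

The first composite normalizes to {out.1, out.2} {out.3} {v1.1} {v1.2} {v1.3, v4.1} {v2.1} {v2.2} {v2.3, v3.2} {v3.1, v3.3} {v4.2} {v4.3}
The second composite normalizes to {out.1, out.2} {out.3} {v1.1} {v1.2} {v1.3, v4.1} {v2.1} {v2.2} {v2.3, v3.2} {v3.1, v3.3} {v4.2} {v4.3}
Both agree, so they are equal.


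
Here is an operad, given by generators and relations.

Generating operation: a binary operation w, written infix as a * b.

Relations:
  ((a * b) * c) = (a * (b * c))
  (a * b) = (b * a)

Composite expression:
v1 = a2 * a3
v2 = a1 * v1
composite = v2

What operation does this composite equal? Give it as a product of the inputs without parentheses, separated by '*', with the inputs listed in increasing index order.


a1 * a2 * a3

With w associative and commutative, the a-input set is all that matters.
(a2 * a3) unparenthesizes to a2 * a3
(a1 * (a2 * a3)) unparenthesizes to a1 * a2 * a3
reordering the factors by index: a1 * a2 * a3


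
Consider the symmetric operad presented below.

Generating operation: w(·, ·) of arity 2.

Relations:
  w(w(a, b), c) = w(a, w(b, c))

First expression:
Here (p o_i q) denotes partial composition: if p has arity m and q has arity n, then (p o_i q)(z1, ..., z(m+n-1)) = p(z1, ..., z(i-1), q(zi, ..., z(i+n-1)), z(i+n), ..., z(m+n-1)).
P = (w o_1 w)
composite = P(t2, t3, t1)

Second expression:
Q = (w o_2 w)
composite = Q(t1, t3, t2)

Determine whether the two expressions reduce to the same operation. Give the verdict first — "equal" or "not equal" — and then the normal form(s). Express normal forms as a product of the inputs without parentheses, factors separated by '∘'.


not equal — first t2 ∘ t3 ∘ t1, second t1 ∘ t3 ∘ t2


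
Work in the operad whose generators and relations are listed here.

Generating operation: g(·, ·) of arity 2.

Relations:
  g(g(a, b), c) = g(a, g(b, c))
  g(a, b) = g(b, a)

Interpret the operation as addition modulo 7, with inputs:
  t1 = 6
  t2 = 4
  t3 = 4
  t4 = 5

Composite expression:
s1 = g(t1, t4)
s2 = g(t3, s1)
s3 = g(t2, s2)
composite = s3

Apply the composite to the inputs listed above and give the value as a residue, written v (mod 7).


5 (mod 7)


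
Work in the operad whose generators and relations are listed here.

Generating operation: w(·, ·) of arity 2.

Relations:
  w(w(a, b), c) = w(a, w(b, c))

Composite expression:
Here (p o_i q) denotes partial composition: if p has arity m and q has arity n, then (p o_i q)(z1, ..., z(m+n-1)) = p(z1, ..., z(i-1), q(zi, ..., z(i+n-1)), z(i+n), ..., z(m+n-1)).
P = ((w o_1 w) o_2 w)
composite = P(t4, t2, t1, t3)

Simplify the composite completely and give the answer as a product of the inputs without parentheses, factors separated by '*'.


t4 * t2 * t1 * t3


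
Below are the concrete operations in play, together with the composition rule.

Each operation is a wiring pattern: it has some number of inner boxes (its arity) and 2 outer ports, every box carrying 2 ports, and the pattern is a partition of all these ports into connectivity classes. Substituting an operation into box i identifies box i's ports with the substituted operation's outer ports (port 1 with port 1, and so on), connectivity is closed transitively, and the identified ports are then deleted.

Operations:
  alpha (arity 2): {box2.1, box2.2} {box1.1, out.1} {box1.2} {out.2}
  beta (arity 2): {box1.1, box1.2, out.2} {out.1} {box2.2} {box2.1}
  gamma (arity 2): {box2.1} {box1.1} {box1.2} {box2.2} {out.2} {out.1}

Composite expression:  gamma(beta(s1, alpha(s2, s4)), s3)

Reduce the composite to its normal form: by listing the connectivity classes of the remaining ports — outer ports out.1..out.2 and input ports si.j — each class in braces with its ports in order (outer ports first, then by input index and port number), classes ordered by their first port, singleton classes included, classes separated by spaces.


{out.1} {out.2} {s1.1, s1.2} {s2.1} {s2.2} {s3.1} {s3.2} {s4.1, s4.2}


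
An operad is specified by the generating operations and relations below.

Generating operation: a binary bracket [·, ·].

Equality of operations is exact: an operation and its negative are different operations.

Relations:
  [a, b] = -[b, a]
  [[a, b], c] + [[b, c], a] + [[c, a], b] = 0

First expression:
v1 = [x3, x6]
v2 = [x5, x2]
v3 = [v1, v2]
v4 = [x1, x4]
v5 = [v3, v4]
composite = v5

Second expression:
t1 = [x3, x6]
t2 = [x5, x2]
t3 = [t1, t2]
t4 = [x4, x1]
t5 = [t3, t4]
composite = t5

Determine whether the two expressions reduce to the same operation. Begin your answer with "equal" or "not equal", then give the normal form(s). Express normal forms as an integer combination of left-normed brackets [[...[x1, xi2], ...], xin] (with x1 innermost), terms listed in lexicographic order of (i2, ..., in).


The first expression reduces to -[[[[[x1, x4], x2], x5], x3], x6] + [[[[[x1, x4], x2], x5], x6], x3] + [[[[[x1, x4], x3], x6], x2], x5] - [[[[[x1, x4], x3], x6], x5], x2] + [[[[[x1, x4], x5], x2], x3], x6] - [[[[[x1, x4], x5], x2], x6], x3] - [[[[[x1, x4], x6], x3], x2], x5] + [[[[[x1, x4], x6], x3], x5], x2]
The second expression reduces to [[[[[x1, x4], x2], x5], x3], x6] - [[[[[x1, x4], x2], x5], x6], x3] - [[[[[x1, x4], x3], x6], x2], x5] + [[[[[x1, x4], x3], x6], x5], x2] - [[[[[x1, x4], x5], x2], x3], x6] + [[[[[x1, x4], x5], x2], x6], x3] + [[[[[x1, x4], x6], x3], x2], x5] - [[[[[x1, x4], x6], x3], x5], x2]
Different reductions; not equal.

not equal — first -[[[[[x1, x4], x2], x5], x3], x6] + [[[[[x1, x4], x2], x5], x6], x3] + [[[[[x1, x4], x3], x6], x2], x5] - [[[[[x1, x4], x3], x6], x5], x2] + [[[[[x1, x4], x5], x2], x3], x6] - [[[[[x1, x4], x5], x2], x6], x3] - [[[[[x1, x4], x6], x3], x2], x5] + [[[[[x1, x4], x6], x3], x5], x2], second [[[[[x1, x4], x2], x5], x3], x6] - [[[[[x1, x4], x2], x5], x6], x3] - [[[[[x1, x4], x3], x6], x2], x5] + [[[[[x1, x4], x3], x6], x5], x2] - [[[[[x1, x4], x5], x2], x3], x6] + [[[[[x1, x4], x5], x2], x6], x3] + [[[[[x1, x4], x6], x3], x2], x5] - [[[[[x1, x4], x6], x3], x5], x2]


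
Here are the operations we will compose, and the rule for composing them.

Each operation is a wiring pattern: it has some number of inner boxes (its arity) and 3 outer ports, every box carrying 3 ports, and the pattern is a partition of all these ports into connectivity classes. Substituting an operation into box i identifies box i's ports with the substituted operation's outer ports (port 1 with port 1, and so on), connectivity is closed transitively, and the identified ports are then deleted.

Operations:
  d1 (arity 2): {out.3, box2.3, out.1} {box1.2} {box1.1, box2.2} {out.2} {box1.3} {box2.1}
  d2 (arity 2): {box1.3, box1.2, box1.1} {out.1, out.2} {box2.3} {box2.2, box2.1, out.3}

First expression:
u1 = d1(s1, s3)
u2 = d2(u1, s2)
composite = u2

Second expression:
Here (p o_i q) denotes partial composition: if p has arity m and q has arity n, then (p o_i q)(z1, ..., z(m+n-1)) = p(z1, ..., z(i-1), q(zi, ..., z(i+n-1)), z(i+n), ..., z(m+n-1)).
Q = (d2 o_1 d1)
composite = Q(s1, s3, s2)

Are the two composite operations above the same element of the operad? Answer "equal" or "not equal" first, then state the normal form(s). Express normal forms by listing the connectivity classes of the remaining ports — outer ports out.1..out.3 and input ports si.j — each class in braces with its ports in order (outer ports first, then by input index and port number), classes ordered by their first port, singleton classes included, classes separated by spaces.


equal; both compose to {out.1, out.2} {out.3, s2.1, s2.2} {s1.1, s3.2} {s1.2} {s1.3} {s2.3} {s3.1} {s3.3}

The first composite normalizes to {out.1, out.2} {out.3, s2.1, s2.2} {s1.1, s3.2} {s1.2} {s1.3} {s2.3} {s3.1} {s3.3}
The second composite normalizes to {out.1, out.2} {out.3, s2.1, s2.2} {s1.1, s3.2} {s1.2} {s1.3} {s2.3} {s3.1} {s3.3}
The normal forms match — equal.


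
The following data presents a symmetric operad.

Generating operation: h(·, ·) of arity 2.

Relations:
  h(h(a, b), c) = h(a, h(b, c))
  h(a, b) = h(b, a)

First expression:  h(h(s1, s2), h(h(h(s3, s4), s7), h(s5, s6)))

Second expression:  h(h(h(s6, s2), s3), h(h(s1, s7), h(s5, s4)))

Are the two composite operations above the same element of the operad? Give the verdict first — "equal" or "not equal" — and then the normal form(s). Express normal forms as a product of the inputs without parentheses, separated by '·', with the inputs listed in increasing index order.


equal; the common form is s1 · s2 · s3 · s4 · s5 · s6 · s7

Reducing the first expression gives s1 · s2 · s3 · s4 · s5 · s6 · s7
Reducing the second expression gives s1 · s2 · s3 · s4 · s5 · s6 · s7
The normal forms match — equal.


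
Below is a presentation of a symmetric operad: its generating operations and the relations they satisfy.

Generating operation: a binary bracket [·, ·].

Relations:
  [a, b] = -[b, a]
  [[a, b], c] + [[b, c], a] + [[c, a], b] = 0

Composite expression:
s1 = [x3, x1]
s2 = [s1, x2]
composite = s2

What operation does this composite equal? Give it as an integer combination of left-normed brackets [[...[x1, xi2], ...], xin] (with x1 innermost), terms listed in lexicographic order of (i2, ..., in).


-[[x1, x3], x2]


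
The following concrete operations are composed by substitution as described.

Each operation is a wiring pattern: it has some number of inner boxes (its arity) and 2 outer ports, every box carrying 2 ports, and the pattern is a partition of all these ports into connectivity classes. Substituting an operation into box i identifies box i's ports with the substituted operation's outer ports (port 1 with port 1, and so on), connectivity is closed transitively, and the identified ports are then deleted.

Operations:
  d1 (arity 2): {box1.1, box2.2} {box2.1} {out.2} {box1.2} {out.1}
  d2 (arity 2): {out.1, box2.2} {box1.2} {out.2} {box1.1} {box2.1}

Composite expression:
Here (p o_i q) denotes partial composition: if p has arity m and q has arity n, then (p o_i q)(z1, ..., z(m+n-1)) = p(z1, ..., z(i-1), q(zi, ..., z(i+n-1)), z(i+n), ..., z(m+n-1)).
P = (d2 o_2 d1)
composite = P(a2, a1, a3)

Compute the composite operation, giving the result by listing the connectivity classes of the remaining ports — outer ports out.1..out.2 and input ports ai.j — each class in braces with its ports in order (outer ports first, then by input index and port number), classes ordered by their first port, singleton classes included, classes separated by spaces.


{out.1} {out.2} {a1.1, a3.2} {a1.2} {a2.1} {a2.2} {a3.1}

After gluing at d2, chains via deleted ports link the a-ports.
the subtree at d1 composes to {out.1} {out.2} {a1.1, a3.2} {a1.2} {a3.1} on (a1, a3); out.j = own outer ports
the subtree at d2 composes to {out.1} {out.2} {a1.1, a3.2} {a1.2} {a2.1} {a2.2} {a3.1} on (a2, a1, a3); out.j = own outer ports


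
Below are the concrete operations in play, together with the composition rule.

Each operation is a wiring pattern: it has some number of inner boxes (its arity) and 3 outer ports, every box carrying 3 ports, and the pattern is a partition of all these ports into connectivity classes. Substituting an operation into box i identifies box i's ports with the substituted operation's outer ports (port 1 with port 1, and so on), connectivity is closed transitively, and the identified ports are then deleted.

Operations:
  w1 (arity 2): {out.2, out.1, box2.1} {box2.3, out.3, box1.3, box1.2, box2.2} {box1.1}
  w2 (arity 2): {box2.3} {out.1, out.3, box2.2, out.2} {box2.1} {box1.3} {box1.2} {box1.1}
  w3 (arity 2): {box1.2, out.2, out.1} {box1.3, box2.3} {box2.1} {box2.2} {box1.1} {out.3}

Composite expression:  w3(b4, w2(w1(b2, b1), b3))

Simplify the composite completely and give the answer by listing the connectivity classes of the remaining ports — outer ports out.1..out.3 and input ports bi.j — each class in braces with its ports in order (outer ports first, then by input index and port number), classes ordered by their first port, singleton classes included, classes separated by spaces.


{out.1, out.2, b4.2} {out.3} {b1.1} {b1.2, b1.3, b2.2, b2.3} {b2.1} {b3.1} {b3.2, b4.3} {b3.3} {b4.1}

Two ports join when wires chain via w3-identified ports.
w1 over (b2, b1) gives {out.1, out.2, b1.1} {out.3, b1.2, b1.3, b2.2, b2.3} {b2.1}, out.j being that stage's outer ports
w2 over (b2, b1, b3) gives {out.1, out.2, out.3, b3.2} {b1.1} {b1.2, b1.3, b2.2, b2.3} {b2.1} {b3.1} {b3.3}, out.j being that stage's outer ports
w3 over (b4, b2, b1, b3) gives {out.1, out.2, b4.2} {out.3} {b1.1} {b1.2, b1.3, b2.2, b2.3} {b2.1} {b3.1} {b3.2, b4.3} {b3.3} {b4.1}, out.j being that stage's outer ports


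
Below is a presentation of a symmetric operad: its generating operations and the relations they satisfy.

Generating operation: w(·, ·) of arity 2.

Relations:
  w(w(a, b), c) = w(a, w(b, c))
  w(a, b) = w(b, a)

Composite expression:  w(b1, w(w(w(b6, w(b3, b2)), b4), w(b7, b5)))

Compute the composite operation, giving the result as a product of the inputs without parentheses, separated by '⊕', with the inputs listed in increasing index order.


b1 ⊕ b2 ⊕ b3 ⊕ b4 ⊕ b5 ⊕ b6 ⊕ b7

Both nesting and order wash out for w; what remains is which b's occur.
w(b3, b2) unparenthesizes to b3 ⊕ b2
w(b6, w(b3, b2)) unparenthesizes to b6 ⊕ b3 ⊕ b2
w(w(b6, w(b3, b2)), b4) unparenthesizes to b6 ⊕ b3 ⊕ b2 ⊕ b4
w(b7, b5) unparenthesizes to b7 ⊕ b5
w(w(w(b6, w(b3, b2)), b4), w(b7, b5)) unparenthesizes to b6 ⊕ b3 ⊕ b2 ⊕ b4 ⊕ b7 ⊕ b5
w(b1, w(w(w(b6, w(b3, b2)), b4), w(b7, b5))) unparenthesizes to b1 ⊕ b6 ⊕ b3 ⊕ b2 ⊕ b4 ⊕ b7 ⊕ b5
sorting the factors by input index: b1 ⊕ b2 ⊕ b3 ⊕ b4 ⊕ b5 ⊕ b6 ⊕ b7


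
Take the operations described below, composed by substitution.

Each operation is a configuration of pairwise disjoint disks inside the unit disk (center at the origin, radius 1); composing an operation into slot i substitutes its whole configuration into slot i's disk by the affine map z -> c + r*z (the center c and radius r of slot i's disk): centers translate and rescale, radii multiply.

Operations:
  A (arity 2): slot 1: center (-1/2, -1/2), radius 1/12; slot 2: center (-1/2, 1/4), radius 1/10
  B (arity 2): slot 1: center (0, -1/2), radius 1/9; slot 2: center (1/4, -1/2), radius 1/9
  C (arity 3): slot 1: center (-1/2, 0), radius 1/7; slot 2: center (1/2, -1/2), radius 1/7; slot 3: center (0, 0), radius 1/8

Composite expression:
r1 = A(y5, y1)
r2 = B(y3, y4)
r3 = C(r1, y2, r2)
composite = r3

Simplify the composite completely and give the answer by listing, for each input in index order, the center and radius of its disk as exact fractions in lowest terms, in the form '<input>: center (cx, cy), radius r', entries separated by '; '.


y1: center (-4/7, 1/28), radius 1/70; y2: center (1/2, -1/2), radius 1/7; y3: center (0, -1/16), radius 1/72; y4: center (1/32, -1/16), radius 1/72; y5: center (-4/7, -1/14), radius 1/84

Below C, radii multiply path by path; the y-disk centers shift.
input y5: composing its 2 substitution steps yields center (-4/7, -1/14), radius 1/84
input y1: composing its 2 substitution steps yields center (-4/7, 1/28), radius 1/70
input y2: composing its 1 substitution step yields center (1/2, -1/2), radius 1/7
input y3: composing its 2 substitution steps yields center (0, -1/16), radius 1/72
input y4: composing its 2 substitution steps yields center (1/32, -1/16), radius 1/72


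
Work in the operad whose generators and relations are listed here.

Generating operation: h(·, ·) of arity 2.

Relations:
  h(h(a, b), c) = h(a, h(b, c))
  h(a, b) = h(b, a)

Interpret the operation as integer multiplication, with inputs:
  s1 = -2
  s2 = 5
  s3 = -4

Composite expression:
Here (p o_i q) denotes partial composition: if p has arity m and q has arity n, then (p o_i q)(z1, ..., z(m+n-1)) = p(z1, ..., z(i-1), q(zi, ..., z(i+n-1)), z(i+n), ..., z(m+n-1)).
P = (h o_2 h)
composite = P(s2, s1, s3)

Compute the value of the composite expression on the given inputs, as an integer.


40

h(s1, s3) = 8
h(s2, h(s1, s3)) = 40


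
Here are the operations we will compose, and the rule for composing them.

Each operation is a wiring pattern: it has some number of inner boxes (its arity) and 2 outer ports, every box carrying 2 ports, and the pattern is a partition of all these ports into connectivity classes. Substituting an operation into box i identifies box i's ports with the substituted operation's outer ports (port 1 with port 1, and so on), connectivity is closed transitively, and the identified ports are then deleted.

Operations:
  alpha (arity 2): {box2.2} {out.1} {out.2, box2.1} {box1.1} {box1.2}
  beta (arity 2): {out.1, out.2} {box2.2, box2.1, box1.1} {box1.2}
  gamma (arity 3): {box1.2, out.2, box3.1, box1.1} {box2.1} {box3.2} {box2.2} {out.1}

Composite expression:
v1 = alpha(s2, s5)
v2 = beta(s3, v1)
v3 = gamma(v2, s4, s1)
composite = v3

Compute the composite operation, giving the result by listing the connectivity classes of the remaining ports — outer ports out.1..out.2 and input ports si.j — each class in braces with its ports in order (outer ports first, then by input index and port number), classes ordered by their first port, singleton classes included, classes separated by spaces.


Two ports join when wires chain via gamma-identified ports.
after alpha, the pattern on (s2, s5) reads {out.1} {out.2, s5.1} {s2.1} {s2.2} {s5.2} (out.j = its outer ports)
after beta, the pattern on (s3, s2, s5) reads {out.1, out.2} {s2.1} {s2.2} {s3.1, s5.1} {s3.2} {s5.2} (out.j = its outer ports)
after gamma, the pattern on (s3, s2, s5, s4, s1) reads {out.1} {out.2, s1.1} {s1.2} {s2.1} {s2.2} {s3.1, s5.1} {s3.2} {s4.1} {s4.2} {s5.2} (out.j = its outer ports)

{out.1} {out.2, s1.1} {s1.2} {s2.1} {s2.2} {s3.1, s5.1} {s3.2} {s4.1} {s4.2} {s5.2}


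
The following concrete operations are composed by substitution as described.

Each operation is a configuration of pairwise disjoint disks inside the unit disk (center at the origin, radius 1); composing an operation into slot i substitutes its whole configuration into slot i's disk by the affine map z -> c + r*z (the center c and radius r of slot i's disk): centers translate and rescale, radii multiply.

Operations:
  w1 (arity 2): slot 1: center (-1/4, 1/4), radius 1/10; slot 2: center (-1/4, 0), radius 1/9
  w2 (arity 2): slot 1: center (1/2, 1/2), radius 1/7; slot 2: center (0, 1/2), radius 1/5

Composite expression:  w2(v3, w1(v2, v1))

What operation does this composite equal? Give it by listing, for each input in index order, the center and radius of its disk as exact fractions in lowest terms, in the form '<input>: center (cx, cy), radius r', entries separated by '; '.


v1: center (-1/20, 1/2), radius 1/45; v2: center (-1/20, 11/20), radius 1/50; v3: center (1/2, 1/2), radius 1/7


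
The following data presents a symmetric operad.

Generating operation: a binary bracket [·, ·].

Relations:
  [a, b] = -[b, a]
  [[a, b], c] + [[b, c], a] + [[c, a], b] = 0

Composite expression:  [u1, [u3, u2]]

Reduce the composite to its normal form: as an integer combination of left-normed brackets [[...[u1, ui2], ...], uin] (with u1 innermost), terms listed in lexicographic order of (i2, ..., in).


Skip Jacobi rewriting: expand, keep u1-initial words, read off terms.
Composite bracket: [u1, [u3, u2]]
Expanding via [a, b] = ab - ba: 4 signed words (2^2 = 4).
Collect the words opening with u1:
  u1u2u3 (sign -1) contributes -[[u1, u2], u3]
  u1u3u2 (sign +1) contributes +[[u1, u3], u2]

-[[u1, u2], u3] + [[u1, u3], u2]


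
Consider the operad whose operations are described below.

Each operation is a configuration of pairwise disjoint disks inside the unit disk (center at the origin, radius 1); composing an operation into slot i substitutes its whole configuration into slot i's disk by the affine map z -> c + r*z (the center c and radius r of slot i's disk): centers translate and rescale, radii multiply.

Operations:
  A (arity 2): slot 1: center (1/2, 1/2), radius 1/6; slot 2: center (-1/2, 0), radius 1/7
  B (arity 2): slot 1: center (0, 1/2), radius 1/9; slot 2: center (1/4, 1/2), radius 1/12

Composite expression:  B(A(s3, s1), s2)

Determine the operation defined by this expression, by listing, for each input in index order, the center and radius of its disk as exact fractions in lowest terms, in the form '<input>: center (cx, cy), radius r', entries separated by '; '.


s1: center (-1/18, 1/2), radius 1/63; s2: center (1/4, 1/2), radius 1/12; s3: center (1/18, 5/9), radius 1/54

Only the slot chain above each s matters under B; compose those maps.
for s3, the 2-step affine chain lands on center (1/18, 5/9), radius 1/54
for s1, the 2-step affine chain lands on center (-1/18, 1/2), radius 1/63
for s2, the 1-step affine chain lands on center (1/4, 1/2), radius 1/12


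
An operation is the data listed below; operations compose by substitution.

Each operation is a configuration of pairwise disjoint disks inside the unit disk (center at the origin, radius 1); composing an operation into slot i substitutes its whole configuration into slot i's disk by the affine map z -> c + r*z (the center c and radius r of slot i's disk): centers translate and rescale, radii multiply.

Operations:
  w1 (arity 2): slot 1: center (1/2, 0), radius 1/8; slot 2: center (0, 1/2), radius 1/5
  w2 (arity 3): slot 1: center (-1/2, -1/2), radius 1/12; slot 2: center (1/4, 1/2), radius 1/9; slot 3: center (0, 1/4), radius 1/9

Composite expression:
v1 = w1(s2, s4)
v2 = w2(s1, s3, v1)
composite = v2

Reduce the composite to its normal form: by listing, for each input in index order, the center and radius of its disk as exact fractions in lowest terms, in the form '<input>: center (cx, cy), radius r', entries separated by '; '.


s1: center (-1/2, -1/2), radius 1/12; s2: center (1/18, 1/4), radius 1/72; s3: center (1/4, 1/2), radius 1/9; s4: center (0, 11/36), radius 1/45

Nesting under w2 composes maps z -> c + r*z down each s-path.
input s1: applying the 1 nested substitution gives center (-1/2, -1/2), radius 1/12
input s3: applying the 1 nested substitution gives center (1/4, 1/2), radius 1/9
input s2: applying the 2 nested substitutions gives center (1/18, 1/4), radius 1/72
input s4: applying the 2 nested substitutions gives center (0, 11/36), radius 1/45


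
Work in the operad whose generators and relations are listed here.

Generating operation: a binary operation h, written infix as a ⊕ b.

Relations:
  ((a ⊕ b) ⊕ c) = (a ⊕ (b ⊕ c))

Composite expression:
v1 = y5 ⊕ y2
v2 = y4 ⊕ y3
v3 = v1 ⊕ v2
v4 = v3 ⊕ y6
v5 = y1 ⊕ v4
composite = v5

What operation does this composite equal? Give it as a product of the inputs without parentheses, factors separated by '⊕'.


y1 ⊕ y5 ⊕ y2 ⊕ y4 ⊕ y3 ⊕ y6


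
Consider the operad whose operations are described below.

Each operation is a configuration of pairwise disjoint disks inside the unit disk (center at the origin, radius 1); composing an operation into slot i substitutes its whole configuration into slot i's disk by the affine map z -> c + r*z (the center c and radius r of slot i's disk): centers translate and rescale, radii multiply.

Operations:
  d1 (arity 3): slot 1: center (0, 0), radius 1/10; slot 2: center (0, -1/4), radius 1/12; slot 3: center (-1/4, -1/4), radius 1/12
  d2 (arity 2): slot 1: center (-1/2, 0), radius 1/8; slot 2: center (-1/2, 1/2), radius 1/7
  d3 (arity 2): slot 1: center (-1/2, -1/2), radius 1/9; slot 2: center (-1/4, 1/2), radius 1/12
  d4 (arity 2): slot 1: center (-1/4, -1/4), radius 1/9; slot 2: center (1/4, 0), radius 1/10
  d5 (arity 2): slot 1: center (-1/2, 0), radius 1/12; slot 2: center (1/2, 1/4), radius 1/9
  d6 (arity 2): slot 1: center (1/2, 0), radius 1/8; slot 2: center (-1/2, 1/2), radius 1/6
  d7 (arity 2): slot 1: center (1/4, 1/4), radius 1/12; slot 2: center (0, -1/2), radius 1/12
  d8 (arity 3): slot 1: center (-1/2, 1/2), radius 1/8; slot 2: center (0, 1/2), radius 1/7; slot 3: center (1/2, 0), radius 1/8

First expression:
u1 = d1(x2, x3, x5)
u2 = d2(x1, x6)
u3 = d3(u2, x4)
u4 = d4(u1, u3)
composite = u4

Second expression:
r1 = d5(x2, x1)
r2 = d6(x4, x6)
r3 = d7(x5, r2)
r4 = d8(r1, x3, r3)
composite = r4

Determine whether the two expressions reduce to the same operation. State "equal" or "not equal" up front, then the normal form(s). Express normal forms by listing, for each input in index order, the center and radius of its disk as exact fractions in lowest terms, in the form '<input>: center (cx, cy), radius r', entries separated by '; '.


In normal form, the first expression is x1: center (7/36, -1/20), radius 1/720; x2: center (-1/4, -1/4), radius 1/90; x3: center (-1/4, -5/18), radius 1/108; x4: center (9/40, 1/20), radius 1/120; x5: center (-5/18, -5/18), radius 1/108; x6: center (7/36, -2/45), radius 1/630
In normal form, the second expression is x1: center (-7/16, 17/32), radius 1/72; x2: center (-9/16, 1/2), radius 1/96; x3: center (0, 1/2), radius 1/7; x4: center (97/192, -1/16), radius 1/768; x5: center (17/32, 1/32), radius 1/96; x6: center (95/192, -11/192), radius 1/576
They disagree, so not equal.

not equal — first x1: center (7/36, -1/20), radius 1/720; x2: center (-1/4, -1/4), radius 1/90; x3: center (-1/4, -5/18), radius 1/108; x4: center (9/40, 1/20), radius 1/120; x5: center (-5/18, -5/18), radius 1/108; x6: center (7/36, -2/45), radius 1/630, second x1: center (-7/16, 17/32), radius 1/72; x2: center (-9/16, 1/2), radius 1/96; x3: center (0, 1/2), radius 1/7; x4: center (97/192, -1/16), radius 1/768; x5: center (17/32, 1/32), radius 1/96; x6: center (95/192, -11/192), radius 1/576


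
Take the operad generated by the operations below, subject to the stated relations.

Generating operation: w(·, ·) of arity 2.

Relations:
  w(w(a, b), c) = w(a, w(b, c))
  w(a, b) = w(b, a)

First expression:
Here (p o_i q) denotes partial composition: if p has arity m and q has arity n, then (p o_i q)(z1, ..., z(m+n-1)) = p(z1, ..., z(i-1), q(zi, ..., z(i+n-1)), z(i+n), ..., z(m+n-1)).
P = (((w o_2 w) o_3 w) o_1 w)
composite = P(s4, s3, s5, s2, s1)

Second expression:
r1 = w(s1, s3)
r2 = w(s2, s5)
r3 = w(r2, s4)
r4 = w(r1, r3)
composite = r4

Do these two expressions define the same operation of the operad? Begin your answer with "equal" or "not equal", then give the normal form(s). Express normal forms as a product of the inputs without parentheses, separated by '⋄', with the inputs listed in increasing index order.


equal; the common form is s1 ⋄ s2 ⋄ s3 ⋄ s4 ⋄ s5

Reducing the first expression gives s1 ⋄ s2 ⋄ s3 ⋄ s4 ⋄ s5
Reducing the second expression gives s1 ⋄ s2 ⋄ s3 ⋄ s4 ⋄ s5
Identical normal forms: equal.


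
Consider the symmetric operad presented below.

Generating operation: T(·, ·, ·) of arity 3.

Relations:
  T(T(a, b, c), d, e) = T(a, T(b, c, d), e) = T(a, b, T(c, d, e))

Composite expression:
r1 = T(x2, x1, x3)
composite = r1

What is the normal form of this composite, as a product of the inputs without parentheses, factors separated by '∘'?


x2 ∘ x1 ∘ x3

Associativity of T dissolves the nesting; only the x-input order survives.
T(x2, x1, x3) flattens to x2 ∘ x1 ∘ x3


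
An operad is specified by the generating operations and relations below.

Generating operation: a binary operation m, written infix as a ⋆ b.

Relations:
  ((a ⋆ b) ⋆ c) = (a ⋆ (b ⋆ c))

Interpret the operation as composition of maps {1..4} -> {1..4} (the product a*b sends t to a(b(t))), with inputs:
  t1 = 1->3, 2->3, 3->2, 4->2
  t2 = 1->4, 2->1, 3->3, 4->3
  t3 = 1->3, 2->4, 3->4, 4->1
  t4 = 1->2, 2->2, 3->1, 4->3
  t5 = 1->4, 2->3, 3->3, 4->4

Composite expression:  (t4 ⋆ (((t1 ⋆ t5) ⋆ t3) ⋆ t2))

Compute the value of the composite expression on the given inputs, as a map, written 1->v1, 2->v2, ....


1->2, 2->2, 3->2, 4->2

(t1 ⋆ t5) = 1->2, 2->2, 3->2, 4->2
((t1 ⋆ t5) ⋆ t3) = 1->2, 2->2, 3->2, 4->2
(((t1 ⋆ t5) ⋆ t3) ⋆ t2) = 1->2, 2->2, 3->2, 4->2
(t4 ⋆ (((t1 ⋆ t5) ⋆ t3) ⋆ t2)) = 1->2, 2->2, 3->2, 4->2


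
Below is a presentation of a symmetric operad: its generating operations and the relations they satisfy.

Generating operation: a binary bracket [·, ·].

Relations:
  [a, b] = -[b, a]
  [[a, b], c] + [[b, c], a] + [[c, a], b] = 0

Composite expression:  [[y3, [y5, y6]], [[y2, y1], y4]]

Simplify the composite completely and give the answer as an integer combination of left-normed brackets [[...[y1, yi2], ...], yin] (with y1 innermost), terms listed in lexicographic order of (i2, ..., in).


[[[[[y1, y2], y4], y3], y5], y6] - [[[[[y1, y2], y4], y3], y6], y5] - [[[[[y1, y2], y4], y5], y6], y3] + [[[[[y1, y2], y4], y6], y5], y3]

In the tensor algebra, words opening y1 carry the y1-anchored form.
Composite bracket: [[y3, [y5, y6]], [[y2, y1], y4]]
Under [a, b] = ab - ba we get 32 signed associative words (2^5 = 32).
Collect the words opening with y1:
  sign of y1y2y4y3y5y6 is +1, so it contributes +[[[[[y1, y2], y4], y3], y5], y6]
  sign of y1y2y4y3y6y5 is -1, so it contributes -[[[[[y1, y2], y4], y3], y6], y5]
  sign of y1y2y4y5y6y3 is -1, so it contributes -[[[[[y1, y2], y4], y5], y6], y3]
  sign of y1y2y4y6y5y3 is +1, so it contributes +[[[[[y1, y2], y4], y6], y5], y3]


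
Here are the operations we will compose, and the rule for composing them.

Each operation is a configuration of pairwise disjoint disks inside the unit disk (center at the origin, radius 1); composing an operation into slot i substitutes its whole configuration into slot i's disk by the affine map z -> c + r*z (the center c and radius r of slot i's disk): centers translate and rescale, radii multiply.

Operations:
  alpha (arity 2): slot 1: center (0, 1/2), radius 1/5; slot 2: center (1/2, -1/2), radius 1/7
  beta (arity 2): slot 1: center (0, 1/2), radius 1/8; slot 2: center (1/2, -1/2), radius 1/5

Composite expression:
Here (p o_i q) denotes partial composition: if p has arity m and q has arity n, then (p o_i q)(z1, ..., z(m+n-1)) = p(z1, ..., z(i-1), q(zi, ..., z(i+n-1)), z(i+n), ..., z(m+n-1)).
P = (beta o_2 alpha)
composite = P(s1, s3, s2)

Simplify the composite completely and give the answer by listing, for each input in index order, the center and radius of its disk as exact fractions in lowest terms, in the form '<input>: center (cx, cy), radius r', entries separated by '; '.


s1: center (0, 1/2), radius 1/8; s2: center (3/5, -3/5), radius 1/35; s3: center (1/2, -2/5), radius 1/25

Below beta, radii multiply path by path; the s-disk centers shift.
s1: after 1 affine step, its disk has center (0, 1/2), radius 1/8
s3: after 2 affine steps, its disk has center (1/2, -2/5), radius 1/25
s2: after 2 affine steps, its disk has center (3/5, -3/5), radius 1/35


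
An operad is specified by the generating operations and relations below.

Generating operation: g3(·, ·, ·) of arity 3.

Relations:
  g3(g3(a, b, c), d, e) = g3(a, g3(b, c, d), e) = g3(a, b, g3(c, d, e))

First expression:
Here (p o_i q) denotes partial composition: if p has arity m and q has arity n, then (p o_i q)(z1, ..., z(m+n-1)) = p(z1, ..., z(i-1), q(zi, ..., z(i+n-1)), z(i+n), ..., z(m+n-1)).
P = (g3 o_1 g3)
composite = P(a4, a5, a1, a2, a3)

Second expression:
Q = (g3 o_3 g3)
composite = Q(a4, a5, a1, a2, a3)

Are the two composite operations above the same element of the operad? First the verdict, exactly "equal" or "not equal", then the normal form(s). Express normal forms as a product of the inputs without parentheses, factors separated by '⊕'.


equal — both sides give a4 ⊕ a5 ⊕ a1 ⊕ a2 ⊕ a3

The first expression reduces to a4 ⊕ a5 ⊕ a1 ⊕ a2 ⊕ a3
The second expression reduces to a4 ⊕ a5 ⊕ a1 ⊕ a2 ⊕ a3
Both agree, so they are equal.


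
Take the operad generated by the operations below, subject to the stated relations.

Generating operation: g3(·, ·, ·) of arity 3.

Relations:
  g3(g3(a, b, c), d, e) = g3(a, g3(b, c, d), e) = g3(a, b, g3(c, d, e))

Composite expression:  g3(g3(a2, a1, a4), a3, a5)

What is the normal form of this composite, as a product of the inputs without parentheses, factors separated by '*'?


a2 * a1 * a4 * a3 * a5


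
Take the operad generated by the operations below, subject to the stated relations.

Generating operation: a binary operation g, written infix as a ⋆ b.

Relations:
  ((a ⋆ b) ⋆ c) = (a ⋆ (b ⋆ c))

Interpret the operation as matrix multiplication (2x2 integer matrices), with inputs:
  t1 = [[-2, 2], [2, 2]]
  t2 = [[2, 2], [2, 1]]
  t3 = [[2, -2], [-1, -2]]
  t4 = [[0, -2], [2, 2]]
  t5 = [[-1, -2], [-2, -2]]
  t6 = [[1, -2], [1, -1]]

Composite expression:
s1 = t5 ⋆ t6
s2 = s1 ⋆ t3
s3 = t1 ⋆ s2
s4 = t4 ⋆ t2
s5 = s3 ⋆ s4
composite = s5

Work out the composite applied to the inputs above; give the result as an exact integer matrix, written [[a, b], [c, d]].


[[0, -8], [96, 24]]

(t5 ⋆ t6) = [[-3, 4], [-4, 6]]
((t5 ⋆ t6) ⋆ t3) = [[-10, -2], [-14, -4]]
(t1 ⋆ ((t5 ⋆ t6) ⋆ t3)) = [[-8, -4], [-48, -12]]
(t4 ⋆ t2) = [[-4, -2], [8, 6]]
((t1 ⋆ ((t5 ⋆ t6) ⋆ t3)) ⋆ (t4 ⋆ t2)) = [[0, -8], [96, 24]]
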